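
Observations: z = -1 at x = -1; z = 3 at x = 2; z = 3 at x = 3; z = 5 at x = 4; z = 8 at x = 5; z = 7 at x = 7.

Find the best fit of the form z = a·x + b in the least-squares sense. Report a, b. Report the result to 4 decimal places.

a = 1.1161, b = 0.4464

AᵀA·[a, b]ᵀ = Aᵀz reads: 104·a + 20·b = 125;  20·a + 6·b = 25.
Eliminating b: 6·(row 1) − 20·(row 2) gives 224·a = 6·125 − 20·25 = 250, so a = 125/112.
Then b = (25 − 20·(125/112))/6 = 25/56.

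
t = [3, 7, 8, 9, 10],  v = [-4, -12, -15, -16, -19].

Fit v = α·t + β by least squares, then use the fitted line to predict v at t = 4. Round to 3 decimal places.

Entries of XᵀX: Σt·t = 303, Σt = 37, Σ1 = 5.
Right-hand side: Σt·v = -550, Σv = -66.
XᵀX·[α, β]ᵀ = Xᵀv becomes [[303, 37]; [37, 5]]·[α, β]ᵀ = [-550, -66]ᵀ.
Δ = 303·5 − 37² = 146.
α = ((-550)·5 − 37·(-66))/146 = -154/73; β = (303·(-66) − 37·(-550))/146 = 176/73.
At t = 4: v̂ = (-154/73)·(4) + (176/73)·(1) = -440/73.

v̂ = -6.027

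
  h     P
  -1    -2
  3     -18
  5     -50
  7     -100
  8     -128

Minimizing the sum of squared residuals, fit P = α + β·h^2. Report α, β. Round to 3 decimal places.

α = 0.007, β = -2.014

Sums needed: Σ1 = 5, Σh^2 = 148, Σh^2·h^2 = 7204.
For XᵀP: ΣP = -298, Σh^2·P = -14506.
Eliminating β: 7204·(row 1) − 148·(row 2) gives 14116·α = 7204·(-298) − 148·(-14506) = 96, so α = 24/3529.
Then β = ((-14506) − 148·(24/3529))/7204 = -14213/7058.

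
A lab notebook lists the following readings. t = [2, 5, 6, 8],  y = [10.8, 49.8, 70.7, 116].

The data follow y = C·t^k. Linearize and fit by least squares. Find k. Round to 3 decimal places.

Linearized form: ln y = k·ln t + ln C. From the 4 transformed points,
Sums: Σln t = 6.1738, Σ(ln t)² = 10.6052, Σln y = 15.2996, Σln t·ln y = 25.4540.
Normal system: [[10.6052, 6.1738]; [6.1738, 4]]·[k, ln C]ᵀ = [25.4540, 15.2996]ᵀ.
Slope k = (n·Σln t·ln y − Σln t·Σln y)/(n·Σ(ln t)² − (Σln t)²) = (4·25.4540 − 6.1738·15.2996)/4.3053 = 1.70944; ln C = (Σln y − k·Σln t)/n = 1.18647.

k = 1.709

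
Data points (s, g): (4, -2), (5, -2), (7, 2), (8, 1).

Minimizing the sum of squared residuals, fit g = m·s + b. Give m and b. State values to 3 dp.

Entries of AᵀA: Σs·s = 154, Σs = 24, Σ1 = 4.
For Aᵀg: Σs·g = 4, Σg = -1.
Normal equations: [[154, 24]; [24, 4]]·[m, b]ᵀ = [4, -1]ᵀ.
det = 154·4 − 24² = 40.
m = (4·4 − 24·(-1))/40 = 1; b = (154·(-1) − 24·4)/40 = -25/4.

m = 1.000, b = -6.250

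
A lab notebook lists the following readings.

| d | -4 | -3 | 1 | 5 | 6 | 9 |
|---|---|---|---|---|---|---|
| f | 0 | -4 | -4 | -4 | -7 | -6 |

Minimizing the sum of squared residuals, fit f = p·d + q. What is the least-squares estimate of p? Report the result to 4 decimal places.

p = -0.3670

Compute the Gram sums: Σd·d = 168, Σd = 14, Σ1 = 6.
Moment sums: Σd·f = -108, Σf = -25.
XᵀX·[p, q]ᵀ = Xᵀf becomes [[168, 14]; [14, 6]]·[p, q]ᵀ = [-108, -25]ᵀ.
det = 168·6 − 14² = 812.
p = ((-108)·6 − 14·(-25))/812 = -149/406; q = (168·(-25) − 14·(-108))/812 = -96/29.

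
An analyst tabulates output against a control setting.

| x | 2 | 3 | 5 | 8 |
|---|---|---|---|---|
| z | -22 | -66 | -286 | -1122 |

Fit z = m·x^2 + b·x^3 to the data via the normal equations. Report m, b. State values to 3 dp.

m = -1.284, b = -2.031

Sums needed: Σx^2·x^2 = 4818, Σx^2·x^3 = 36168, Σx^3·x^3 = 278562.
Right-hand side: Σx^2·z = -79640, Σx^3·z = -612172.
So AᵀA·[m, b]ᵀ = Aᵀz: [[4818, 36168]; [36168, 278562]]·[m, b]ᵀ = [-79640, -612172]ᵀ.
Eliminating b: 278562·(row 1) − 36168·(row 2) gives 33987492·m = 278562·(-79640) − 36168·(-612172) = -43640784, so m = -110204/85827.
Then b = ((-612172) − 36168·(-110204/85827))/278562 = -58102/28609.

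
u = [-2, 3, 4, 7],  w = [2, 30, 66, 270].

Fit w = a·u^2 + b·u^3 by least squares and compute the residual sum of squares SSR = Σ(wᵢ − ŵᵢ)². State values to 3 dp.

Entries of MᵀM: Σu^2·u^2 = 2754, Σu^2·u^3 = 18042, Σu^3·u^3 = 122538.
And Σu^2·w = 14564, Σu^3·w = 97628.
det = 2754·122538 − 18042² = 11955888.
a = (14564·122538 − 18042·97628)/11955888 = 484147/249081; b = (2754·97628 − 18042·14564)/11955888 = 127163/249081.
Residuals: -140374/83027, -106098/83027, 184854/83027, -4202/11861; SSR = 794896/83027.

SSR = 9.574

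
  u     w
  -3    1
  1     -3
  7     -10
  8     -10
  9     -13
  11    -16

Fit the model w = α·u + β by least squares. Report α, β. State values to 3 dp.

Normal-equation sums: Σu·u = 325, Σu = 33, Σ1 = 6.
Right-hand side: Σu·w = -449, Σw = -51.
AᵀA·[α, β]ᵀ = Aᵀw becomes [[325, 33]; [33, 6]]·[α, β]ᵀ = [-449, -51]ᵀ.
Eliminating β: 6·(row 1) − 33·(row 2) gives 861·α = 6·(-449) − 33·(-51) = -1011, so α = -337/287.
Then β = ((-51) − 33·(-337/287))/6 = -586/287.

α = -1.174, β = -2.042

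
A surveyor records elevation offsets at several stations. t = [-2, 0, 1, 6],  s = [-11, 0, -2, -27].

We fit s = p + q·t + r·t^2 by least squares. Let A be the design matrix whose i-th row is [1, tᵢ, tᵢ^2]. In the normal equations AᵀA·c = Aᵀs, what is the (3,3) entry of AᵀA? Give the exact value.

1313

Row 3 ↔ basis t^2, column 3 ↔ basis t^2, so (AᵀA)_{3,3} = Σᵢ (t^2)·(t^2) = (4)·(4) + (0)·(0) + (1)·(1) + (36)·(36) = 1313.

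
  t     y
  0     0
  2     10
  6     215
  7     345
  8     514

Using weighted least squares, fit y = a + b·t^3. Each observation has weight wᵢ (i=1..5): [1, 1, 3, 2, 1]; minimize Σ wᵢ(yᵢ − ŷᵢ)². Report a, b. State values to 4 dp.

Sums needed: Σwᵢ·1 = 8, Σwᵢ·t^3 = 1854, Σwᵢ·t^3·t^3 = 637474.
And Σwᵢ·y = 1859, Σwᵢ·t^3·y = 639238.
Normal equations: [[8, 1854]; [1854, 637474]]·[a, b]ᵀ = [1859, 639238]ᵀ.
Determinant 8·637474 − 1854² = 1662476.
a = (1859·637474 − 1854·639238)/1662476 = -41543/831238; b = (8·639238 − 1854·1859)/1662476 = 833659/831238.

a = -0.0500, b = 1.0029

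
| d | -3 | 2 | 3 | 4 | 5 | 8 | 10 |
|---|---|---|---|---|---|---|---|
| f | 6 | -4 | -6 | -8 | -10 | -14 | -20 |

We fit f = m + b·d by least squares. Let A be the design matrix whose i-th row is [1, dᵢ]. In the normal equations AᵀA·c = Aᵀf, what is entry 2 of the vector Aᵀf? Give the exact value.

Entry 2 ↔ basis d, so (Aᵀf)_{2} = Σᵢ (d)·fᵢ = (-3)·(6) + (2)·(-4) + (3)·(-6) + (4)·(-8) + (5)·(-10) + (8)·(-14) + (10)·(-20) = -438.

-438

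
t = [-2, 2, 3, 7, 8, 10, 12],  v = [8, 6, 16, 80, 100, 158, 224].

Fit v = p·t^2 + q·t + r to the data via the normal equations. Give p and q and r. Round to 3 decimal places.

p = 1.538, q = 0.169, r = 1.458

Sums needed: Σt^2·t^2 = 37346, Σt^2·t = 3610, Σt^2 = 374, Σt·t = 374, Σt = 40, Σ1 = 7.
For Mᵀv: Σt^2·v = 58576, Σt·v = 5672, Σv = 592.
Solving the 3×3 system (Gaussian elimination) gives p = 79797/51898, q = 8749/51898, r = 37827/25949.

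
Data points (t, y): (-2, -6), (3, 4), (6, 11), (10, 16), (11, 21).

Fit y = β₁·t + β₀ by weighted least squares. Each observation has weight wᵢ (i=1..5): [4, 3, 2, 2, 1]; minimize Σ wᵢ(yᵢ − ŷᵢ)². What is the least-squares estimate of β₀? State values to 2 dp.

β₀ = -1.91

Entries of XᵀWX: Σwᵢ·t·t = 436, Σwᵢ·t = 44, Σwᵢ·1 = 12.
For XᵀWy: Σwᵢ·t·y = 767, Σwᵢ·y = 63.
Determinant 436·12 − 44² = 3296.
β₁ = (767·12 − 44·63)/3296 = 201/103; β₀ = (436·63 − 44·767)/3296 = -785/412.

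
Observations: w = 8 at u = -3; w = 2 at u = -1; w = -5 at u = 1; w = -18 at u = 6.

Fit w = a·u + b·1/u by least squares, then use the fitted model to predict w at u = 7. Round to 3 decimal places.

Sums needed: Σu·u = 47, Σu·1/u = 4, Σ1/u·1/u = 77/36.
Moment sums: Σu·w = -139, Σ1/u·w = -38/3.
det = 47·(77/36) − 4² = 3043/36.
a = ((-139)·(77/36) − 4·(-38/3))/(3043/36) = -8879/3043; b = (47·(-38/3) − 4·(-139))/(3043/36) = -1416/3043.
At u = 7: ŵ = (-8879/3043)·(7) + (-1416/3043)·(1/7) = -436487/21301.

ŵ = -20.491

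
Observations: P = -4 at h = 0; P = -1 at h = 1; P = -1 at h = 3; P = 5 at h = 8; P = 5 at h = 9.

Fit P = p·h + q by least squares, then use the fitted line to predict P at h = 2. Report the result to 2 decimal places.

XᵀX·[p, q]ᵀ = XᵀP reads: 155·p + 21·q = 81;  21·p + 5·q = 4.
(Σh·h = 155, Σh = 21, Σ1 = 5, Σh·P = 81, ΣP = 4.)
det = 155·5 − 21² = 334.
p = (81·5 − 21·4)/334 = 321/334; q = (155·4 − 21·81)/334 = -1081/334.
At h = 2: P̂ = (321/334)·(2) + (-1081/334)·(1) = -439/334.

P̂ = -1.31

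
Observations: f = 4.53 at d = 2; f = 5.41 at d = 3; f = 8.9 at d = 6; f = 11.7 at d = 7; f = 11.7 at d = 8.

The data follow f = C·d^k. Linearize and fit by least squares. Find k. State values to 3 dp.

k = 0.727

Taking logs, ln f = k·ln d + ln C, so regress ln f on ln d.
Σln d = 7.6089, Σ(ln d)² = 13.0084, Σln f = 10.3042, Σln d·ln f = 16.7195.
Equations: 13.0084·k + 7.6089·ln C = 16.7195;  7.6089·k + 5·ln C = 10.3042.
Slope k = (n·Σln d·ln f − Σln d·Σln f)/(n·Σ(ln d)² − (Σln d)²) = (5·16.7195 − 7.6089·10.3042)/7.1473 = 0.72671; ln C = (Σln f − k·Σln d)/n = 0.95495.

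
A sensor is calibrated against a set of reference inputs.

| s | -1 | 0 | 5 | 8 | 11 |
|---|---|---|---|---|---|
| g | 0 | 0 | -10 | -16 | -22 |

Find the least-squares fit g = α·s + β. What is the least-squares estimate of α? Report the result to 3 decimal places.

Compute the Gram sums: Σs·s = 211, Σs = 23, Σ1 = 5.
Moment sums: Σs·g = -420, Σg = -48.
So XᵀX·[α, β]ᵀ = Xᵀg: [[211, 23]; [23, 5]]·[α, β]ᵀ = [-420, -48]ᵀ.
det = 211·5 − 23² = 526.
α = ((-420)·5 − 23·(-48))/526 = -498/263; β = (211·(-48) − 23·(-420))/526 = -234/263.

α = -1.894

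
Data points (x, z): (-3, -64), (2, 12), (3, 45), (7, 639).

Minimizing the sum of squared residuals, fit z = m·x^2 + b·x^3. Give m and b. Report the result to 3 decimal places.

m = -1.059, b = 2.014

Setting ∂/∂m … = 0 gives: 2579·m + 16839·b = 31188;  16839·m + 119171·b = 222216.
(Σx^2·x^2 = 2579, Σx^2·x^3 = 16839, Σx^3·x^3 = 119171, Σx^2·z = 31188, Σx^3·z = 222216.)
Δ = 2579·119171 − 16839² = 23790088.
m = (31188·119171 − 16839·222216)/23790088 = -6297519/5947522; b = (2579·222216 − 16839·31188)/23790088 = 11980083/5947522.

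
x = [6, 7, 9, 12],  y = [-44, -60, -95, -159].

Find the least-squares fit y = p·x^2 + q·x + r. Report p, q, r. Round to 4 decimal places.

AᵀA·[p, q, r]ᵀ = Aᵀy reads: 30994·p + 3016·q + 310·r = -35115;  3016·p + 310·q + 34·r = -3447;  310·p + 34·q + 4·r = -358.
Inverting the 3×3 Gram matrix, [p, q, r]ᵀ = [-47/66, -139/22, 640/33]ᵀ.

p = -0.7121, q = -6.3182, r = 19.3939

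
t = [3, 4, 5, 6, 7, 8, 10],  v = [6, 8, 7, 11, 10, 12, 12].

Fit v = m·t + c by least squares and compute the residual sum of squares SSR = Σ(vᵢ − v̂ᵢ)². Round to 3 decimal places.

SSR = 7.119

Setting ∂/∂m … = 0 gives: 299·m + 43·c = 437;  43·m + 7·c = 66.
(Σt·t = 299, Σt = 43, Σ1 = 7, Σt·v = 437, Σv = 66.)
Determinant 299·7 − 43² = 244.
m = (437·7 − 43·66)/244 = 221/244; c = (299·66 − 43·437)/244 = 943/244.
Residuals: -71/122, 125/244, -85/61, 415/244, -25/122, 217/244, -225/244; SSR = 1737/244.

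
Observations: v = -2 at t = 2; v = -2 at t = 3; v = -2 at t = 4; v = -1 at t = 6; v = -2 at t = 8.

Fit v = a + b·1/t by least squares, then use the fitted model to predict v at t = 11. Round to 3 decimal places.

v̂ = -1.576

The normal system XᵀX·[a, b]ᵀ = Xᵀv is [[5, 11/8]; [11/8, 269/576]]·[a, b]ᵀ = [-9, -31/12]ᵀ.
Eliminating b: (269/576)·(row 1) − (11/8)·(row 2) gives (4/9)·a = (269/576)·(-9) − (11/8)·(-31/12) = -125/192, so a = -375/256.
Then b = ((-31/12) − (11/8)·(-375/256))/(269/576) = -39/32.
At t = 11: v̂ = (-375/256)·(1) + (-39/32)·(1/11) = -4437/2816.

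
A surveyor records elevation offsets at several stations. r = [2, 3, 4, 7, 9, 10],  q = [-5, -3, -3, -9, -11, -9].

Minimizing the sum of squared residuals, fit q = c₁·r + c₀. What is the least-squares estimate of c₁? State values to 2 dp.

c₁ = -0.91

XᵀX·[c₁, c₀]ᵀ = Xᵀq reads: 259·c₁ + 35·c₀ = -283;  35·c₁ + 6·c₀ = -40.
(Σr·r = 259, Σr = 35, Σ1 = 6, Σr·q = -283, Σq = -40.)
det = 259·6 − 35² = 329.
c₁ = ((-283)·6 − 35·(-40))/329 = -298/329; c₀ = (259·(-40) − 35·(-283))/329 = -65/47.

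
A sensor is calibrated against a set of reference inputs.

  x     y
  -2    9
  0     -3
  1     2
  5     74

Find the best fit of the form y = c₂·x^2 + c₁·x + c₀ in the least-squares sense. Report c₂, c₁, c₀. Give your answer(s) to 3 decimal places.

From the data, Σx^2·x^2 = 642, Σx^2·x = 118, Σx^2 = 30, Σx·x = 30, Σx = 4, Σ1 = 4.
And Σx^2·y = 1888, Σx·y = 354, Σy = 82.
Row-reducing yields c₂ = 4581/1549, c₁ = 700/1549, c₀ = -3303/1549.

c₂ = 2.957, c₁ = 0.452, c₀ = -2.132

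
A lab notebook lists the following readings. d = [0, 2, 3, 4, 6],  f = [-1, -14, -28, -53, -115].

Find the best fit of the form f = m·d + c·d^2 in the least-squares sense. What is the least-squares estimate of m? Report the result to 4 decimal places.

Normal-equation sums: Σd·d = 65, Σd·d^2 = 315, Σd^2·d^2 = 1649.
Moment sums: Σd·f = -1014, Σd^2·f = -5296.
So AᵀA·[m, c]ᵀ = Aᵀf: [[65, 315]; [315, 1649]]·[m, c]ᵀ = [-1014, -5296]ᵀ.
Determinant 65·1649 − 315² = 7960.
m = ((-1014)·1649 − 315·(-5296))/7960 = -1923/3980; c = (65·(-5296) − 315·(-1014))/7960 = -2483/796.

m = -0.4832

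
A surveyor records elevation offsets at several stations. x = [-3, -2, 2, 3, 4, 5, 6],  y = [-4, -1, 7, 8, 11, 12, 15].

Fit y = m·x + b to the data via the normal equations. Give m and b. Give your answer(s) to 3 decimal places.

m = 2.020, b = 2.528

Setting ∂/∂m … = 0 gives: 103·m + 15·b = 246;  15·m + 7·b = 48.
Δ = 103·7 − 15² = 496.
m = (246·7 − 15·48)/496 = 501/248; b = (103·48 − 15·246)/496 = 627/248.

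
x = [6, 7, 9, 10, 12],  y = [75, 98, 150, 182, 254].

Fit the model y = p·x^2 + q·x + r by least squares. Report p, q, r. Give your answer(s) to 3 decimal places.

Entries of MᵀM: Σx^2·x^2 = 40994, Σx^2·x = 4016, Σx^2 = 410, Σx·x = 410, Σx = 44, Σ1 = 5.
And Σx^2·y = 74428, Σx·y = 7354, Σy = 759.
Normal equations: [[40994, 4016, 410]; [4016, 410, 44]; [410, 44, 5]]·[p, q, r]ᵀ = [74428, 7354, 759]ᵀ.
Inverting the 3×3 Gram matrix, [p, q, r]ᵀ = [11/7, 31/21, 209/21]ᵀ.

p = 1.571, q = 1.476, r = 9.952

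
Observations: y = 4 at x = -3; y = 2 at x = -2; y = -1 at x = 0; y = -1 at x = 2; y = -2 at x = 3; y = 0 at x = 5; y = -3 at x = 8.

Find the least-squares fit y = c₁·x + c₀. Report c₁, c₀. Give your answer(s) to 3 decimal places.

With design matrix M, MᵀM = [[115, 13]; [13, 7]] and Mᵀy = [-48, -1]ᵀ.
Eliminating c₀: 7·(row 1) − 13·(row 2) gives 636·c₁ = 7·(-48) − 13·(-1) = -323, so c₁ = -323/636.
Then c₀ = ((-1) − 13·(-323/636))/7 = 509/636.

c₁ = -0.508, c₀ = 0.800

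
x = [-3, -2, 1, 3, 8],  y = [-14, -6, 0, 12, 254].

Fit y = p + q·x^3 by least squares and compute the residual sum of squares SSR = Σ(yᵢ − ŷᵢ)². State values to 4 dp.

The normal equations are: 5·p + 505·q = 246;  505·p + 263667·q = 130798.
Δ = 5·263667 − 505² = 1063310.
p = (246·263667 − 505·130798)/1063310 = -595454/531655; q = (5·130798 − 505·246)/1063310 = 52976/106331.
Residuals: 304044/531655, -475436/531655, 330574/531655, -176446/531655, 17264/531655; SSR = 863704/531655.

SSR = 1.6246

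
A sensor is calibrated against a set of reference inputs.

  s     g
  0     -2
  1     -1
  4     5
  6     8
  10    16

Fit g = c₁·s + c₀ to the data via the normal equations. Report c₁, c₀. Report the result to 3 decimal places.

Compute the Gram sums: Σs·s = 153, Σs = 21, Σ1 = 5.
Moment sums: Σs·g = 227, Σg = 26.
AᵀA·[c₁, c₀]ᵀ = Aᵀg becomes [[153, 21]; [21, 5]]·[c₁, c₀]ᵀ = [227, 26]ᵀ.
Determinant 153·5 − 21² = 324.
c₁ = (227·5 − 21·26)/324 = 589/324; c₀ = (153·26 − 21·227)/324 = -263/108.

c₁ = 1.818, c₀ = -2.435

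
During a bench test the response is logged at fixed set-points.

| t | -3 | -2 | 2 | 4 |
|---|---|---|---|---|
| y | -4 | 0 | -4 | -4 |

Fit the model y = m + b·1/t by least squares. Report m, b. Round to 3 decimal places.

m = -3.059, b = -2.853

The normal equations are: 4·m + (-1/12)·b = -12;  (-1/12)·m + (97/144)·b = -5/3.
(Σ1 = 4, Σ1/t = -1/12, Σ1/t·1/t = 97/144, Σy = -12, Σ1/t·y = -5/3.)
Eliminating b: (97/144)·(row 1) − (-1/12)·(row 2) gives (43/16)·m = (97/144)·(-12) − (-1/12)·(-5/3) = -74/9, so m = -1184/387.
Then b = ((-5/3) − (-1/12)·(-1184/387))/(97/144) = -368/129.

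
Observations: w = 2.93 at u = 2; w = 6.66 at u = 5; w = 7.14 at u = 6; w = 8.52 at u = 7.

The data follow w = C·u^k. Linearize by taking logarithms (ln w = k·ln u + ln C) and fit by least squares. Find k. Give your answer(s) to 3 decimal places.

k = 0.843

Let Y = ln w. Fitting Y = k·ln u + ln C by least squares:
Σln u = 6.0403, Σ(ln u)² = 10.0677, Σln w = 7.0793, Σln u·ln w = 11.4879.
Normal system: [[10.0677, 6.0403]; [6.0403, 4]]·[k, ln C]ᵀ = [11.4879, 7.0793]ᵀ.
Solving (det = 3.7862): k = 0.84279, ln C = 0.49715.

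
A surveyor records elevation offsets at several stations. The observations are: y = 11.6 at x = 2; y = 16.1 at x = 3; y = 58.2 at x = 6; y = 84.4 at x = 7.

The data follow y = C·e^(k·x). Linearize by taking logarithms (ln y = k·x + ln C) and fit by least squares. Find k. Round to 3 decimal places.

Let Y = ln y. Fitting Y = k·x + ln C by least squares:
XᵀX = [[98.0000, 18.0000]; [18.0000, 4]], rhs = [68.6708, 13.7293]ᵀ  (here Σx = 18.0000, Σ(x)² = 98.0000, Σln y = 13.7293, Σx·ln y = 68.6708).
Solving (det = 68.0000): k = 0.40524, ln C = 1.60876.

k = 0.405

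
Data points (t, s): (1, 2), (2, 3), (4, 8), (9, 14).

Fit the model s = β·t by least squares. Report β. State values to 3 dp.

The normal system AᵀA·[β]ᵀ = Aᵀs is [[102]]·[β]ᵀ = [166]ᵀ.
Hence β = 166 / 102 ≈ 1.62745.

β = 1.627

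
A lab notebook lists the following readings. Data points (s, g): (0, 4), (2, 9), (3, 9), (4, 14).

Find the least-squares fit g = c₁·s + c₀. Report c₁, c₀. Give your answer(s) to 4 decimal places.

With design matrix A, AᵀA = [[29, 9]; [9, 4]] and Aᵀg = [101, 36]ᵀ.
Δ = 29·4 − 9² = 35.
c₁ = (101·4 − 9·36)/35 = 16/7; c₀ = (29·36 − 9·101)/35 = 27/7.

c₁ = 2.2857, c₀ = 3.8571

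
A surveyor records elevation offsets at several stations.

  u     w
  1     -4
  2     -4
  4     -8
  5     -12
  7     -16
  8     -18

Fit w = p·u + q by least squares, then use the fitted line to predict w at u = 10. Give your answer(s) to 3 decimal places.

ŵ = -22.213

From the data, Σu·u = 159, Σu = 27, Σ1 = 6.
For Aᵀw: Σu·w = -360, Σw = -62.
Normal equations: [[159, 27]; [27, 6]]·[p, q]ᵀ = [-360, -62]ᵀ.
det = 159·6 − 27² = 225.
p = ((-360)·6 − 27·(-62))/225 = -54/25; q = (159·(-62) − 27·(-360))/225 = -46/75.
At u = 10: ŵ = (-54/25)·(10) + (-46/75)·(1) = -1666/75.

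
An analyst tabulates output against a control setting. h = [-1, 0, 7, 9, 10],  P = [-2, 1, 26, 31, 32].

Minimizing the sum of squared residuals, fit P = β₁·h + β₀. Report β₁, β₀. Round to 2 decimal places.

β₁ = 3.24, β₀ = 1.42

The normal equations are: 231·β₁ + 25·β₀ = 783;  25·β₁ + 5·β₀ = 88.
det = 231·5 − 25² = 530.
β₁ = (783·5 − 25·88)/530 = 343/106; β₀ = (231·88 − 25·783)/530 = 753/530.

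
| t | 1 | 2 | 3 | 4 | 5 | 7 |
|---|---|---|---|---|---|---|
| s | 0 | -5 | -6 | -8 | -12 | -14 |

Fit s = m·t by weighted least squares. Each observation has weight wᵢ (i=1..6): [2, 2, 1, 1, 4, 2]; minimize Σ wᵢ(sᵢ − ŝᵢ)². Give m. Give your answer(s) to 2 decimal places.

m = -2.17

Forming AᵀWA = [[233]] and AᵀWs = [-506]ᵀ gives AᵀWA·[m]ᵀ = AᵀWs.
Hence m = -506 / 233 ≈ -2.17167.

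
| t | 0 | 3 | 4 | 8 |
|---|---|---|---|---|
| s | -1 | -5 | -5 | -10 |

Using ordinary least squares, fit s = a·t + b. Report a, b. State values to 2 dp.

a = -1.11, b = -1.10

Setting ∂/∂a … = 0 gives: 89·a + 15·b = -115;  15·a + 4·b = -21.
Eliminating b: 4·(row 1) − 15·(row 2) gives 131·a = 4·(-115) − 15·(-21) = -145, so a = -145/131.
Then b = ((-21) − 15·(-145/131))/4 = -144/131.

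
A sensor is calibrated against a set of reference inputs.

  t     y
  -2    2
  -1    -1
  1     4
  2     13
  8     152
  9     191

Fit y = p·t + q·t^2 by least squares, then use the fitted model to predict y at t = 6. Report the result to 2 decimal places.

ŷ = 89.99

Entries of MᵀM: Σt·t = 155, Σt·t^2 = 1241, Σt^2·t^2 = 10691.
Moment sums: Σt·y = 2962, Σt^2·y = 25262.
So MᵀM·[p, q]ᵀ = Mᵀy: [[155, 1241]; [1241, 10691]]·[p, q]ᵀ = [2962, 25262]ᵀ.
Δ = 155·10691 − 1241² = 117024.
p = (2962·10691 − 1241·25262)/117024 = 39575/14628; q = (155·25262 − 1241·2962)/117024 = 29971/14628.
At t = 6: ŷ = (39575/14628)·(6) + (29971/14628)·(36) = 219401/2438.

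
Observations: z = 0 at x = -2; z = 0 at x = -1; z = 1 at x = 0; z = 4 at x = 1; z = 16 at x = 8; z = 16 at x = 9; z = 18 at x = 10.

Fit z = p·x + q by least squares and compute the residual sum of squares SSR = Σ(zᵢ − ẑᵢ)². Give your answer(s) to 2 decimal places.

Normal-equation sums: Σx·x = 251, Σx = 25, Σ1 = 7.
Moment sums: Σx·z = 456, Σz = 55.
MᵀM·[p, q]ᵀ = Mᵀz becomes [[251, 25]; [25, 7]]·[p, q]ᵀ = [456, 55]ᵀ.
Eliminating q: 7·(row 1) − 25·(row 2) gives 1132·p = 7·456 − 25·55 = 1817, so p = 1817/1132.
Then q = (55 − 25·(1817/1132))/7 = 2405/1132.
Residuals: 1229/1132, -147/283, -1273/1132, 153/566, 1171/1132, -323/566, -199/1132; SSR = 4769/1132.

SSR = 4.21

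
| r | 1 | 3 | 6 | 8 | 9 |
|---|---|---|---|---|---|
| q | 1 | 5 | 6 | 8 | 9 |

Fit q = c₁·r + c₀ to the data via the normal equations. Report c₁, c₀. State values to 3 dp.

c₁ = 0.894, c₀ = 0.973

MᵀM·[c₁, c₀]ᵀ = Mᵀq reads: 191·c₁ + 27·c₀ = 197;  27·c₁ + 5·c₀ = 29.
Eliminating c₀: 5·(row 1) − 27·(row 2) gives 226·c₁ = 5·197 − 27·29 = 202, so c₁ = 101/113.
Then c₀ = (29 − 27·(101/113))/5 = 110/113.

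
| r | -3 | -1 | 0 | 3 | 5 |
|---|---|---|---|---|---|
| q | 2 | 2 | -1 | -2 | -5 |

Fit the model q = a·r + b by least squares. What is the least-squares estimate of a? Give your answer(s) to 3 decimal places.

a = -0.877

Forming XᵀX = [[44, 4]; [4, 5]] and Xᵀq = [-39, -4]ᵀ gives XᵀX·[a, b]ᵀ = Xᵀq.
det = 44·5 − 4² = 204.
a = ((-39)·5 − 4·(-4))/204 = -179/204; b = (44·(-4) − 4·(-39))/204 = -5/51.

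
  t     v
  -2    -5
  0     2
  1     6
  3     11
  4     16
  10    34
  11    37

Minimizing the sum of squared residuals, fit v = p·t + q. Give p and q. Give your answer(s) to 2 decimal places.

p = 3.20, q = 2.07

Sums needed: Σt·t = 251, Σt = 27, Σ1 = 7.
For Xᵀv: Σt·v = 860, Σv = 101.
Normal equations: [[251, 27]; [27, 7]]·[p, q]ᵀ = [860, 101]ᵀ.
Determinant 251·7 − 27² = 1028.
p = (860·7 − 27·101)/1028 = 3293/1028; q = (251·101 − 27·860)/1028 = 2131/1028.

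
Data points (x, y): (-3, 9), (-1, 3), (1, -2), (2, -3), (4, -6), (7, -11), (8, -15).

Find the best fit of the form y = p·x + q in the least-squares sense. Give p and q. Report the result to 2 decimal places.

Forming MᵀM = [[144, 18]; [18, 7]] and Mᵀy = [-259, -25]ᵀ gives MᵀM·[p, q]ᵀ = Mᵀy.
Δ = 144·7 − 18² = 684.
p = ((-259)·7 − 18·(-25))/684 = -1363/684; q = (144·(-25) − 18·(-259))/684 = 59/38.

p = -1.99, q = 1.55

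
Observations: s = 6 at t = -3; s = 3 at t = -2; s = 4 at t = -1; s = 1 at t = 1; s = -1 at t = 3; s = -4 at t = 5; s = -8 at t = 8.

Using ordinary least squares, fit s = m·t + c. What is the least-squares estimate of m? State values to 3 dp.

The normal equations are: 113·m + 11·c = -114;  11·m + 7·c = 1.
(Σt·t = 113, Σt = 11, Σ1 = 7, Σt·s = -114, Σs = 1.)
det = 113·7 − 11² = 670.
m = ((-114)·7 − 11·1)/670 = -809/670; c = (113·1 − 11·(-114))/670 = 1367/670.

m = -1.207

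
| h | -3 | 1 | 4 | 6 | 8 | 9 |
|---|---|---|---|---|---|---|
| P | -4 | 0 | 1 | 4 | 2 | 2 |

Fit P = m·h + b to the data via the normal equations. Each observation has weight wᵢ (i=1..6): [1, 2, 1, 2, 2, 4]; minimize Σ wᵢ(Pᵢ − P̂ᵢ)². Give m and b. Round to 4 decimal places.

m = 0.4131, b = -0.8898

Sums needed: Σwᵢ·h·h = 551, Σwᵢ·h = 67, Σwᵢ·1 = 12.
Right-hand side: Σwᵢ·h·P = 168, Σwᵢ·P = 17.
Determinant 551·12 − 67² = 2123.
m = (168·12 − 67·17)/2123 = 877/2123; b = (551·17 − 67·168)/2123 = -1889/2123.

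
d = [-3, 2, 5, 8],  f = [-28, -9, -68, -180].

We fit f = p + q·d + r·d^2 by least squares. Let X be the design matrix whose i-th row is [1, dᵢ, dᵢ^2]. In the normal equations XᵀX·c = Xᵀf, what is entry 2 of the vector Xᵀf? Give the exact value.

Entry 2 ↔ basis d, so (Xᵀf)_{2} = Σᵢ (d)·fᵢ = (-3)·(-28) + (2)·(-9) + (5)·(-68) + (8)·(-180) = -1714.

-1714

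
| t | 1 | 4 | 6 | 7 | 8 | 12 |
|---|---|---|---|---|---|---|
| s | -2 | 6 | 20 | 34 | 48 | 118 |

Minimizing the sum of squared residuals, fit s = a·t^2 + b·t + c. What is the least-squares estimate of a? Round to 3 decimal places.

With design matrix X, XᵀX = [[28786, 2864, 310]; [2864, 310, 38]; [310, 38, 6]] and Xᵀs = [22544, 2180, 224]ᵀ.
Solving the 3×3 system (Gaussian elimination) gives a = 56194/55605, b = -119396/55605, c = -23754/18535.

a = 1.011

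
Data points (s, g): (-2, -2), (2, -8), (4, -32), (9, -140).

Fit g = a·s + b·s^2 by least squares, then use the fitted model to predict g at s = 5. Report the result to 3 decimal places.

From the data, Σs·s = 105, Σs·s^2 = 793, Σs^2·s^2 = 6849.
For Mᵀg: Σs·g = -1400, Σs^2·g = -11892.
So MᵀM·[a, b]ᵀ = Mᵀg: [[105, 793]; [793, 6849]]·[a, b]ᵀ = [-1400, -11892]ᵀ.
Eliminating b: 6849·(row 1) − 793·(row 2) gives 90296·a = 6849·(-1400) − 793·(-11892) = -158244, so a = -39561/22574.
Then b = ((-11892) − 793·(-39561/22574))/6849 = -34615/22574.
At s = 5: ĝ = (-39561/22574)·(5) + (-34615/22574)·(25) = -531590/11287.

ĝ = -47.098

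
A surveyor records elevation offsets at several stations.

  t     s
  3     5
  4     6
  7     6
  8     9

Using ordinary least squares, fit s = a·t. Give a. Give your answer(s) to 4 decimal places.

a = 1.1087

Sums needed: Σt·t = 138.
For Aᵀs: Σt·s = 153.
AᵀA·[a]ᵀ = Aᵀs becomes [[138]]·[a]ᵀ = [153]ᵀ.
Hence a = 153 / 138 ≈ 1.1087.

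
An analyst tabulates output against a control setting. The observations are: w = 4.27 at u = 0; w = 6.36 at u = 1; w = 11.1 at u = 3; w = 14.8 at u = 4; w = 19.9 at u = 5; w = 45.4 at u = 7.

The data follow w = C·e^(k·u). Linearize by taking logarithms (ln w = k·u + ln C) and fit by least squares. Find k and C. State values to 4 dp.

k = 0.3244, C = 4.2784

Taking logs, ln w = k·u + ln C, so regress ln w on u.
Σu = 20.0000, Σ(u)² = 100.0000, Σln w = 15.2094, Σu·ln w = 61.5116.
Equations: 100.0000·k + 20.0000·ln C = 61.5116;  20.0000·k + 6·ln C = 15.2094.
Δ = 100.0000·6 − (20.0000)² = 200.0000; k = (61.5116·6 − 20.0000·15.2094)/200.0000 = 0.32440, ln C = (100.0000·15.2094 − 20.0000·61.5116)/200.0000 = 1.45357, so C = exp(1.45357) = 4.27835.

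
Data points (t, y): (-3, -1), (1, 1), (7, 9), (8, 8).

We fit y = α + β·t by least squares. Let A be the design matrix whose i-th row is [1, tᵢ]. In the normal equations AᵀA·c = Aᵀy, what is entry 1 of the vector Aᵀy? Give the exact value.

17

Entry 1 ↔ basis 1, so (Aᵀy)_{1} = Σᵢ yᵢ = (1)·(-1) + (1)·(1) + (1)·(9) + (1)·(8) = 17.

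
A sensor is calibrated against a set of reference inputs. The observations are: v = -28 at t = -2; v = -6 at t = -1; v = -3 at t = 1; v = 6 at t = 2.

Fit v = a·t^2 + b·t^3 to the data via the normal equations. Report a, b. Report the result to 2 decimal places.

a = -2.85, b = 2.12

The normal equations are: 34·a + 0·b = -97;  0·a + 130·b = 275.
det = 34·130 − 0² = 4420.
a = ((-97)·130 − 0·275)/4420 = -97/34; b = (34·275 − 0·(-97))/4420 = 55/26.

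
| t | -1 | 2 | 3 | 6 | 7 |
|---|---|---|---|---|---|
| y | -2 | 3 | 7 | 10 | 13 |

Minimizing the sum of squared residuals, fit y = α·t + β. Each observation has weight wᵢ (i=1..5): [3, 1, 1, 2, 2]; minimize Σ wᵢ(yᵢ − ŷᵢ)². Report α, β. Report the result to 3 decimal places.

Normal-equation sums: Σwᵢ·t·t = 186, Σwᵢ·t = 28, Σwᵢ·1 = 9.
Moment sums: Σwᵢ·t·y = 335, Σwᵢ·y = 50.
So MᵀWM·[α, β]ᵀ = MᵀWy: [[186, 28]; [28, 9]]·[α, β]ᵀ = [335, 50]ᵀ.
Eliminating β: 9·(row 1) − 28·(row 2) gives 890·α = 9·335 − 28·50 = 1615, so α = 323/178.
Then β = (50 − 28·(323/178))/9 = -8/89.

α = 1.815, β = -0.090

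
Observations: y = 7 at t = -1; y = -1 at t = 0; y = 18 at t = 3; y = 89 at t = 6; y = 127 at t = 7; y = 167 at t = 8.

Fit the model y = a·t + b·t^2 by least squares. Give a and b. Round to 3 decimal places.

Normal-equation sums: Σt·t = 159, Σt·t^2 = 1097, Σt^2·t^2 = 7875.
For Xᵀy: Σt·y = 2806, Σt^2·y = 20284.
So XᵀX·[a, b]ᵀ = Xᵀy: [[159, 1097]; [1097, 7875]]·[a, b]ᵀ = [2806, 20284]ᵀ.
Eliminating b: 7875·(row 1) − 1097·(row 2) gives 48716·a = 7875·2806 − 1097·20284 = -154298, so a = -77149/24358.
Then b = (20284 − 1097·(-77149/24358))/7875 = 73487/24358.

a = -3.167, b = 3.017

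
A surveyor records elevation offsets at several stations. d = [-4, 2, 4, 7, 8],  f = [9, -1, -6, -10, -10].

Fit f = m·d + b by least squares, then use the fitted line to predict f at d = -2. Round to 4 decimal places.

f̂ = 5.3289

From the data, Σd·d = 149, Σd = 17, Σ1 = 5.
And Σd·f = -212, Σf = -18.
Normal equations: [[149, 17]; [17, 5]]·[m, b]ᵀ = [-212, -18]ᵀ.
Eliminating b: 5·(row 1) − 17·(row 2) gives 456·m = 5·(-212) − 17·(-18) = -754, so m = -377/228.
Then b = ((-18) − 17·(-377/228))/5 = 461/228.
At d = -2: f̂ = (-377/228)·(-2) + (461/228)·(1) = 405/76.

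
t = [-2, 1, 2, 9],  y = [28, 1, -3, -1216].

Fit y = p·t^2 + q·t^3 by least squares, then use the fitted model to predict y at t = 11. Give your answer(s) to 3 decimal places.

Forming MᵀM = [[6594, 59050]; [59050, 531570]] and Mᵀy = [-98395, -886711]ᵀ gives MᵀM·[p, q]ᵀ = Mᵀy.
Δ = 6594·531570 − 59050² = 18270080.
p = ((-98395)·531570 − 59050·(-886711))/18270080 = 88210/28547; q = (6594·(-886711) − 59050·(-98395))/18270080 = -574181/285470.
At t = 11: ŷ = (88210/28547)·(121) + (-574181/285470)·(1331) = -657500811/285470.

ŷ = -2303.222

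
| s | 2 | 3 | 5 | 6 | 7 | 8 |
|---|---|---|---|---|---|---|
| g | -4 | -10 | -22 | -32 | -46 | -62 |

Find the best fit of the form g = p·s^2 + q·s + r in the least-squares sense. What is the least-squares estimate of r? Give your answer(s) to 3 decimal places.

Entries of MᵀM: Σs^2·s^2 = 8515, Σs^2·s = 1231, Σs^2 = 187, Σs·s = 187, Σs = 31, Σ1 = 6.
Right-hand side: Σs^2·g = -8030, Σs·g = -1158, Σg = -176.
MᵀM·[p, q, r]ᵀ = Mᵀg becomes [[8515, 1231, 187]; [1231, 187, 31]; [187, 31, 6]]·[p, q, r]ᵀ = [-8030, -1158, -176]ᵀ.
Row-reducing yields p = -26/21, q = 62/21, r = -6.

r = -6.000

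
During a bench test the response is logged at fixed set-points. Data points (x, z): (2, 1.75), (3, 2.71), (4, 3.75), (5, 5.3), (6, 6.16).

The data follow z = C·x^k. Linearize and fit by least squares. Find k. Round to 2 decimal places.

Linearized form: ln z = k·ln x + ln C. From the 5 transformed points,
Σln x = 6.5793, Σ(ln x)² = 9.4099, Σln z = 6.3641, Σln x·ln z = 9.2571.
Equations: 9.4099·k + 6.5793·ln C = 9.2571;  6.5793·k + 5·ln C = 6.3641.
Δ = 9.4099·5 − (6.5793)² = 3.7630; k = (9.2571·5 − 6.5793·6.3641)/3.7630 = 1.17316, ln C = (9.4099·6.3641 − 6.5793·9.2571)/3.7630 = -0.27088.

k = 1.17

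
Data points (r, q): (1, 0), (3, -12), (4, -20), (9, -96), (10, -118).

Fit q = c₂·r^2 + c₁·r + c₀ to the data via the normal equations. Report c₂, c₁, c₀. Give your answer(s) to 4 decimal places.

c₂ = -1.0604, c₁ = -1.4040, c₀ = 2.2822

Entries of XᵀX: Σr^2·r^2 = 16899, Σr^2·r = 1821, Σr^2 = 207, Σr·r = 207, Σr = 27, Σ1 = 5.
For Xᵀq: Σr^2·q = -20004, Σr·q = -2160, Σq = -246.
So XᵀX·[c₂, c₁, c₀]ᵀ = Xᵀq: [[16899, 1821, 207]; [1821, 207, 27]; [207, 27, 5]]·[c₂, c₁, c₀]ᵀ = [-20004, -2160, -246]ᵀ.
Inverting the 3×3 Gram matrix, [c₂, c₁, c₀]ᵀ = [-2247/2119, -2975/2119, 372/163]ᵀ.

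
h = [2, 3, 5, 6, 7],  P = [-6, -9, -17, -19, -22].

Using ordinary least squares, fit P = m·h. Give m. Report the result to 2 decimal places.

m = -3.19

Entries of AᵀA: Σh·h = 123.
Moment sums: Σh·P = -392.
m = (-392)/123 = -3.18699.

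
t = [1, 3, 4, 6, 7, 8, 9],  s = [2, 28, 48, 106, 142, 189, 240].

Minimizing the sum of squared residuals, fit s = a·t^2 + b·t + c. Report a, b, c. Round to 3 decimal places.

a = 2.954, b = -0.050, c = 0.084

From the data, Σt^2·t^2 = 14692, Σt^2·t = 1892, Σt^2 = 256, Σt·t = 256, Σt = 38, Σ1 = 7.
And Σt^2·s = 43332, Σt·s = 5580, Σs = 755.
Normal equations: [[14692, 1892, 256]; [1892, 256, 38]; [256, 38, 7]]·[a, b, c]ᵀ = [43332, 5580, 755]ᵀ.
Solving the 3×3 system (Gaussian elimination) gives a = 10919/3696, b = -61/1232, c = 155/1848.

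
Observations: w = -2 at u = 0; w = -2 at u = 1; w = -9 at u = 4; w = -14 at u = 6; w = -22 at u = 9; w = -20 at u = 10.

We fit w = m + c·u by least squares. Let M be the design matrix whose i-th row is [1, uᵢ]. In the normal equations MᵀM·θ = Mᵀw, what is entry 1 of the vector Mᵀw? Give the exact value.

Entry 1 ↔ basis 1, so (Mᵀw)_{1} = Σᵢ wᵢ = (1)·(-2) + (1)·(-2) + (1)·(-9) + (1)·(-14) + (1)·(-22) + (1)·(-20) = -69.

-69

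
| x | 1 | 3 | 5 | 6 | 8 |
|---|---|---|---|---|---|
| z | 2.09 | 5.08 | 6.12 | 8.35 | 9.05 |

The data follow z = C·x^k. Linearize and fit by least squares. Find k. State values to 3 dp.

Linearized form: ln z = k·ln x + ln C. From the 5 transformed points,
AᵀA = [[11.3317, 6.5793]; [6.5793, 5]], rhs = [13.0843, 8.4991]ᵀ  (here Σln x = 6.5793, Σ(ln x)² = 11.3317, Σln z = 8.4991, Σln x·ln z = 13.0843).
Δ = 11.3317·5 − (6.5793)² = 13.3720; k = (13.0843·5 − 6.5793·8.4991)/13.3720 = 0.71073, ln C = (11.3317·8.4991 − 6.5793·13.0843)/13.3720 = 0.76459.

k = 0.711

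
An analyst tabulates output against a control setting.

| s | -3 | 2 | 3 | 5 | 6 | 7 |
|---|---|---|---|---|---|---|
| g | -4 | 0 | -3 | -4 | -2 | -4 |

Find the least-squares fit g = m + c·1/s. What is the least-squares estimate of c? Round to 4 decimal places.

c = 3.8123

The normal equations are: 6·m + (106/105)·c = -17;  (106/105)·m + (1373/2450)·c = -48/35.
(Σ1 = 6, Σ1/s = 106/105, Σ1/s·1/s = 1373/2450, Σg = -17, Σ1/s·g = -48/35.)
Determinant 6·(1373/2450) − (106/105)² = 5167/2205.
m = ((-17)·(1373/2450) − (106/105)·(-48/35))/(5167/2205) = -179541/51670; c = (6·(-48/35) − (106/105)·(-17))/(5167/2205) = 19698/5167.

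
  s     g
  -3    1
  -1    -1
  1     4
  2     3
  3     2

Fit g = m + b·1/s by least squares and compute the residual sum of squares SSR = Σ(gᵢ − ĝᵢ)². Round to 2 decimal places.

SSR = 0.27

With design matrix X, XᵀX = [[5, 1/2]; [1/2, 89/36]] and Xᵀg = [9, 41/6]ᵀ.
det = 5·(89/36) − (1/2)² = 109/9.
m = (9·(89/36) − (1/2)·(41/6))/(109/9) = 339/218; b = (5·(41/6) − (1/2)·9)/(109/9) = 267/109.
Residuals: 57/218, -23/218, -1/218, 24/109, -81/218; SSR = 29/109.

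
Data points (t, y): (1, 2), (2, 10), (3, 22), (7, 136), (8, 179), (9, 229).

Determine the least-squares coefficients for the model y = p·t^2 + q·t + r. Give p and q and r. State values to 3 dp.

p = 3.039, q = -2.062, r = 1.293

MᵀM·[p, q, r]ᵀ = Mᵀy reads: 13156·p + 1620·q + 208·r = 36909;  1620·p + 208·q + 30·r = 4533;  208·p + 30·q + 6·r = 578.
Row-reducing yields p = 1325/436, q = -6519/3161, r = 4088/3161.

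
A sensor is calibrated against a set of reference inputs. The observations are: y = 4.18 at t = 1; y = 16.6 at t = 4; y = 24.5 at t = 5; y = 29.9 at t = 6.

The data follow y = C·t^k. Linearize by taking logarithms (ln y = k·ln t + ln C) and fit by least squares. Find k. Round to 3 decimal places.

k = 1.085

With ln yᵢ as the transformed response and ln tᵢ as the regressor:
Σln t = 4.7875, Σ(ln t)² = 7.7225, Σln y = 10.8362, Σln t·ln y = 15.1309.
Normal system: [[7.7225, 4.7875]; [4.7875, 4]]·[k, ln C]ᵀ = [15.1309, 10.8362]ᵀ.
Δ = 7.7225·4 − (4.7875)² = 7.9699; k = (15.1309·4 − 4.7875·10.8362)/7.9699 = 1.08471, ln C = (7.7225·10.8362 − 4.7875·15.1309)/7.9699 = 1.41081.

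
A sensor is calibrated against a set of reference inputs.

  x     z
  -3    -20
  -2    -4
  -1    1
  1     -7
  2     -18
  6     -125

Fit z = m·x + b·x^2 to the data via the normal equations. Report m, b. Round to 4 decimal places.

Sums needed: Σx·x = 55, Σx·x^2 = 189, Σx^2·x^2 = 1411.
Moment sums: Σx·z = -726, Σx^2·z = -4774.
Eliminating b: 1411·(row 1) − 189·(row 2) gives 41884·m = 1411·(-726) − 189·(-4774) = -122100, so m = -825/283.
Then b = ((-4774) − 189·(-825/283))/1411 = -847/283.

m = -2.9152, b = -2.9929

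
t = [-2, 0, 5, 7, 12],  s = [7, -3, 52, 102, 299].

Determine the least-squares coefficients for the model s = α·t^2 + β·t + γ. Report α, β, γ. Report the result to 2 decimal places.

Compute the Gram sums: Σt^2·t^2 = 23778, Σt^2·t = 2188, Σt^2 = 222, Σt·t = 222, Σt = 22, Σ1 = 5.
Moment sums: Σt^2·s = 49382, Σt·s = 4548, Σs = 457.
Normal equations: [[23778, 2188, 222]; [2188, 222, 22]; [222, 22, 5]]·[α, β, γ]ᵀ = [49382, 4548, 457]ᵀ.
Solving the 3×3 system (Gaussian elimination) gives α = 101636/49273, β = 15287/49273, γ = -10907/7039.

α = 2.06, β = 0.31, γ = -1.55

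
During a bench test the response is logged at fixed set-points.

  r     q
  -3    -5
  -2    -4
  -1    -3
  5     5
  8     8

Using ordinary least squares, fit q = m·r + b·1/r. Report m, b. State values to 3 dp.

m = 0.989, b = 2.627

MᵀM·[m, b]ᵀ = Mᵀq reads: 103·m + 5·b = 115;  5·m + (20401/14400)·b = 26/3.
(Σr·r = 103, Σr·1/r = 5, Σ1/r·1/r = 20401/14400, Σr·q = 115, Σ1/r·q = 26/3.)
det = 103·(20401/14400) − 5² = 1741303/14400.
m = (115·(20401/14400) − 5·(26/3))/(1741303/14400) = 1722115/1741303; b = (103·(26/3) − 5·115)/(1741303/14400) = 4574400/1741303.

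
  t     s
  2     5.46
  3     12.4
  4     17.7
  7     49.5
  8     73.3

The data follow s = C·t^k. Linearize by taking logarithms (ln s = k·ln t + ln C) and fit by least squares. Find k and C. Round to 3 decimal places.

k = 1.809, C = 1.569

With ln sᵢ as the transformed response and ln tᵢ as the regressor:
Σln t = 7.2034, Σ(ln t)² = 11.7199, Σln s = 15.2852, Σln t·ln s = 24.4493.
Equations: 11.7199·k + 7.2034·ln C = 24.4493;  7.2034·k + 5·ln C = 15.2852.
Slope k = (n·Σln t·ln s − Σln t·Σln s)/(n·Σ(ln t)² − (Σln t)²) = (5·24.4493 − 7.2034·15.2852)/6.7102 = 1.80931; ln C = (Σln s − k·Σln t)/n = 0.45041, so C = exp(0.45041) = 1.56896.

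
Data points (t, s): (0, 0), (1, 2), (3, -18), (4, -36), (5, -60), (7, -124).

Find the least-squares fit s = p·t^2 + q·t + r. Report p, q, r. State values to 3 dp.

p = -2.903, q = 2.417, r = 0.985

Forming XᵀX = [[3364, 560, 100]; [560, 100, 20]; [100, 20, 6]] and Xᵀs = [-8312, -1364, -236]ᵀ gives XᵀX·[p, q, r]ᵀ = Xᵀs.
Solving the 3×3 system (Gaussian elimination) gives p = -566/195, q = 2357/975, r = 64/65.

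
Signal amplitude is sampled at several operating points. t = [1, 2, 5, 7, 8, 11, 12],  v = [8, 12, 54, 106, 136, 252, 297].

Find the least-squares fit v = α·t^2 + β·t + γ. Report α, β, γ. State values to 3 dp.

α = 2.028, β = 0.114, γ = 4.633

Sums needed: Σt^2·t^2 = 42516, Σt^2·t = 4048, Σt^2 = 408, Σt·t = 408, Σt = 46, Σ1 = 7.
For Aᵀv: Σt^2·v = 88564, Σt·v = 8468, Σv = 865.
Row-reducing yields α = 14233/7019, β = 1597/14038, γ = 32520/7019.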